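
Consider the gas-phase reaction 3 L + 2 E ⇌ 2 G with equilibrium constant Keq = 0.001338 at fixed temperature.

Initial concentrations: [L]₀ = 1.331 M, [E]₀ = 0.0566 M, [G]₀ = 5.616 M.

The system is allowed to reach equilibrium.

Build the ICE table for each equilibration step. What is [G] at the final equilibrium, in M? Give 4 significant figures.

[G]_eq = 2.15 M

Q₀ = 4175 vs Keq = 0.001338 ⇒ Q>K, reverse
Step 1:
                    L           E           G
  Initial       1.331      0.0566       5.616
  Change        5.199       3.466      -3.466
  Equil          6.53       3.523        2.15
  solve Keq expr → x = -1.733; check Q = 0.001338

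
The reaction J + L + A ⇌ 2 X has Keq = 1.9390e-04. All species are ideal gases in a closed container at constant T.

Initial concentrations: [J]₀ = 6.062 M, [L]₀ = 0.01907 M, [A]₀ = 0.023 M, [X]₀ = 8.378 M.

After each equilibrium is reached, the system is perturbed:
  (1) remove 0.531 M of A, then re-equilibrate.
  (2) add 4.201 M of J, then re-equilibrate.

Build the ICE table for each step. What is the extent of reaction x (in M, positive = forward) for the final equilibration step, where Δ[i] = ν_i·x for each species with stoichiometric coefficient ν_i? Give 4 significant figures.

Q₀ = 2.6399e+04 vs Keq = 1.9390e-04 ⇒ Q>K, reverse
Step 1:
                    J           L           A           X
  init          6.062     0.01907       0.023       8.378
  Δ             4.098       4.098       4.098      -8.195
  eq            10.16       4.117       4.121      0.1828
  solve Keq expr → x = -4.098; check Q = 1.9390e-04
Then remove 0.531 M of A.
Step 2:
                    J           L           A           X
  init          10.16       4.117        3.59      0.1828
  Δ          0.005935    0.005935    0.005935    -0.01187
  eq            10.17       4.123       3.596      0.1709
  solve Keq expr → x = -0.005935; check Q = 1.9390e-04
Then add 4.201 M of J.
Step 3:
                    J           L           A           X
  init          14.37       4.123       3.596      0.1709
  Δ          -0.01567    -0.01567    -0.01567     0.03133
  eq            14.35       4.107        3.58      0.2023
  solve Keq expr → x = 0.01567; check Q = 1.9390e-04

x = 0.01567 M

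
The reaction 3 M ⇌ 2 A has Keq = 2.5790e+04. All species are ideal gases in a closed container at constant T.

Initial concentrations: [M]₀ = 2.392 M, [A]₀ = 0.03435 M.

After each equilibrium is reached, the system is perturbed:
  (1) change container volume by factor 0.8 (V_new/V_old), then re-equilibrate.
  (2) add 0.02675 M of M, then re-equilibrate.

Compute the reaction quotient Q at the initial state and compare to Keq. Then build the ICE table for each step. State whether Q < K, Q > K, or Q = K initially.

Q₀ = 8.6212e-05 vs Keq = 2.5790e+04 ⇒ Q<K, forward
Step 1:
                   M          A
  Initial      2.392    0.03435
  Change      -2.346      1.564
  Equil      0.04627      1.598
  solve Keq expr → x = 0.7819; check Q = 2.5790e+04
Then change container volume by factor 0.8 (V_new/V_old).
Step 2:
                   M          A
  Initial    0.05783      1.998
  Change   -0.004097   0.002731
  Equil      0.05374          2
  solve Keq expr → x = 0.001366; check Q = 2.5790e+04
Then add 0.02675 M of M.
Step 3:
                   M          A
  Initial    0.08049          2
  Change    -0.02643    0.01762
  Equil      0.05405      2.018
  solve Keq expr → x = 0.008812; check Q = 2.5790e+04

Q₀ = 8.6212e-05; Q < K (proceeds forward)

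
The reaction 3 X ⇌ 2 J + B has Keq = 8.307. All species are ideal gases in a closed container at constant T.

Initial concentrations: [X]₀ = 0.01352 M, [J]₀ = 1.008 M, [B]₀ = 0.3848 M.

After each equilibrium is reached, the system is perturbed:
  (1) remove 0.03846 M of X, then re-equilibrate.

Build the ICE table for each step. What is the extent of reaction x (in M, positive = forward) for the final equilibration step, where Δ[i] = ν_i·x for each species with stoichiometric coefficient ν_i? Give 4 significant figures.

Q₀ = 1.5821e+05 vs Keq = 8.307 ⇒ Q>K, reverse
Step 1:
                    X           J           B
  Initial     0.01352       1.008      0.3848
  Change       0.2749     -0.1833    -0.09165
  Equil        0.2885      0.8247      0.2932
  solve Keq expr → x = -0.09165; check Q = 8.307
Then remove 0.03846 M of X.
Step 2:
                    X           J           B
  Initial        0.25      0.8247      0.2932
  Change      0.03041    -0.02027    -0.01014
  Equil        0.2804      0.8044       0.283
  solve Keq expr → x = -0.01014; check Q = 8.307

x = -0.01014 M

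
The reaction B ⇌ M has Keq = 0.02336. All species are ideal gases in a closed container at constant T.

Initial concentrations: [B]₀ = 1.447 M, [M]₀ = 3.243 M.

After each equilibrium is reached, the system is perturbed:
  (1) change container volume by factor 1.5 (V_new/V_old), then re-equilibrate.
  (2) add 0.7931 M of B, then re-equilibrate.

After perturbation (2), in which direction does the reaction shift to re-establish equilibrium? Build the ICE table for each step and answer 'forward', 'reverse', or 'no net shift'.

Q₀ = 2.241 vs Keq = 0.02336 ⇒ Q>K, reverse
Step 1:
                   B          M
  I            1.447      3.243
  C            3.136     -3.136
  E            4.583     0.1071
  solve Keq expr → x = -3.136; check Q = 0.02336
Then change container volume by factor 1.5 (V_new/V_old).
Step 2:
                   B          M
  I            3.055    0.07137
  C                0          0
  E            3.055    0.07137
  solve Keq expr → x = 0; check Q = 0.02336
Then add 0.7931 M of B.
Step 3:
                   B          M
  I            3.848    0.07137
  C          -0.0181     0.0181
  E             3.83    0.08948
  solve Keq expr → x = 0.0181; check Q = 0.02336

Direction: forward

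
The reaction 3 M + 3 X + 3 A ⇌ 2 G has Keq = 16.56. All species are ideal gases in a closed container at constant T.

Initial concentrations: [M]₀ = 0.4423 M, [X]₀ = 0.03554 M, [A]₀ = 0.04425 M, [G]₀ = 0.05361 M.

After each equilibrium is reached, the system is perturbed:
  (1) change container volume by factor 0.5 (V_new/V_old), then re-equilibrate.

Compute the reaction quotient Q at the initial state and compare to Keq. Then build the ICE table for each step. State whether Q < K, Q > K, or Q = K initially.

Q₀ = 8.5398e+06; Q > K (proceeds reverse)

Q₀ = 8.5398e+06 vs Keq = 16.56 ⇒ Q>K, reverse
Step 1:
                  M         X         A         G
  Initial    0.4423   0.03554   0.04425   0.05361
  Change     0.0768    0.0768    0.0768   -0.0512
  Equil      0.5191    0.1123     0.121  0.002413
  solve Keq expr → x = -0.0256; check Q = 16.56
Then change container volume by factor 0.5 (V_new/V_old).
Step 2:
                  M         X         A         G
  Initial     1.038    0.2247    0.2421  0.004826
  Change   -0.03809  -0.03809  -0.03809    0.0254
  Equil           1    0.1866     0.204   0.03022
  solve Keq expr → x = 0.0127; check Q = 16.56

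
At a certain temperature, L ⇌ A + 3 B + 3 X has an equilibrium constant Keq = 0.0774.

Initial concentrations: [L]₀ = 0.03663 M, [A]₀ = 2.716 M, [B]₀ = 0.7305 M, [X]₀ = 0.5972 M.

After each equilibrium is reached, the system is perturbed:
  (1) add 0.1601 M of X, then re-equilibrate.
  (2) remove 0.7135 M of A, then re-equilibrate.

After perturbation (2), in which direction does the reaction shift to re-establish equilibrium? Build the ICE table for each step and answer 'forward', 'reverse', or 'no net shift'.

Direction: forward

Q₀ = 6.156 vs Keq = 0.0774 ⇒ Q>K, reverse
Step 1:
                    L           A           B           X
  Initial     0.03663       2.716      0.7305      0.5972
  Change      0.08842    -0.08842     -0.2653     -0.2653
  Equil         0.125       2.628      0.4652      0.3319
  solve Keq expr → x = -0.08842; check Q = 0.0774
Then add 0.1601 M of X.
Step 2:
                    L           A           B           X
  Initial       0.125       2.628      0.4652       0.492
  Change      0.02433    -0.02433    -0.07299    -0.07299
  Equil        0.1494       2.603      0.3923      0.4191
  solve Keq expr → x = -0.02433; check Q = 0.0774
Then remove 0.7135 M of A.
Step 3:
                    L           A           B           X
  Initial      0.1494        1.89      0.3923      0.4191
  Change    -0.006308    0.006308     0.01892     0.01892
  Equil        0.1431       1.896      0.4112       0.438
  solve Keq expr → x = 0.006308; check Q = 0.0774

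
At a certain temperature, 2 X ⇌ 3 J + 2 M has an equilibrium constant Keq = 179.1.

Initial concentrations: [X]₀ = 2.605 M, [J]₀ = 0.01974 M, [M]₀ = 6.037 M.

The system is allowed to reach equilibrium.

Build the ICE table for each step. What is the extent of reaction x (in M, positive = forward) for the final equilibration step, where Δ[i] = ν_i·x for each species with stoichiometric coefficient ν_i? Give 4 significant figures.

Q₀ = 4.1311e-05 vs Keq = 179.1 ⇒ Q<K, forward
Step 1:
                    X           J           M
  I             2.605     0.01974       6.037
  C            -1.227       1.841       1.227
  E             1.378       1.861       7.264
  solve Keq expr → x = 0.6136; check Q = 179.1

x = 0.6136 M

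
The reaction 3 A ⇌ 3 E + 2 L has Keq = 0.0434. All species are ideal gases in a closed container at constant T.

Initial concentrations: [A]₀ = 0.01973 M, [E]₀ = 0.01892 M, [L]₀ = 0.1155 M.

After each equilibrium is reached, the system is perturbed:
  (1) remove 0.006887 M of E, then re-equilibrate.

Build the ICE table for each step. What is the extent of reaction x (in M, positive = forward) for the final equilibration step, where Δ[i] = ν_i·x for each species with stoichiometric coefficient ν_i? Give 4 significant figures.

x = 9.0748e-04 M

Q₀ = 0.01176 vs Keq = 0.0434 ⇒ Q<K, forward
Step 1:
                  A         E         L
  I         0.01973   0.01892    0.1155
  C       -0.004014  0.004014  0.002676
  E         0.01572   0.02293    0.1182
  solve Keq expr → x = 0.001338; check Q = 0.0434
Then remove 0.006887 M of E.
Step 2:
                  A         E         L
  I         0.01572   0.01605    0.1182
  C       -0.002722  0.002722  0.001815
  E         0.01299   0.01877      0.12
  solve Keq expr → x = 9.0748e-04; check Q = 0.0434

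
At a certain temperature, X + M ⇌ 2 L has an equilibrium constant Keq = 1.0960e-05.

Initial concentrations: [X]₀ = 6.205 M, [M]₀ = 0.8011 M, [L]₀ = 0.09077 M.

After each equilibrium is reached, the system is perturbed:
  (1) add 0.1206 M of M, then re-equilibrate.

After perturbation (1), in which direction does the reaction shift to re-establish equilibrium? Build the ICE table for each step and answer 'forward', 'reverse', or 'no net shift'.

Direction: forward

Q₀ = 0.001658 vs Keq = 1.0960e-05 ⇒ Q>K, reverse
Step 1:
                  X         M         L
  Initial     6.205    0.8011   0.09077
  Change    0.04159   0.04159  -0.08317
  Equil       6.247    0.8427  0.007596
  solve Keq expr → x = -0.04159; check Q = 1.0960e-05
Then add 0.1206 M of M.
Step 2:
                  X         M         L
  Initial     6.247    0.9633  0.007596
  Change  -2.6204e-04 -2.6204e-04 5.2407e-04
  Equil       6.246     0.963   0.00812
  solve Keq expr → x = 2.6204e-04; check Q = 1.0960e-05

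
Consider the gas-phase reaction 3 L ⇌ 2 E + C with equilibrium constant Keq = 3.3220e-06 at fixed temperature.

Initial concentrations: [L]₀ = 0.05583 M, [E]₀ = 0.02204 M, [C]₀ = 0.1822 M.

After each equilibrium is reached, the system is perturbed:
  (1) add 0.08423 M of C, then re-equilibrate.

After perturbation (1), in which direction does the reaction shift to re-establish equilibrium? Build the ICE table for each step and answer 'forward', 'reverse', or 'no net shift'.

Direction: reverse

Q₀ = 0.5086 vs Keq = 3.3220e-06 ⇒ Q>K, reverse
Step 1:
                   L          E          C
  Initial    0.05583    0.02204     0.1822
  Change     0.03289   -0.02192   -0.01096
  Equil      0.08872 1.1639e-04     0.1712
  solve Keq expr → x = -0.01096; check Q = 3.3220e-06
Then add 0.08423 M of C.
Step 2:
                   L          E          C
  Initial    0.08872 1.1639e-04     0.2555
  Change  3.1569e-05 -2.1046e-05 -1.0523e-05
  Equil      0.08875 9.5339e-05     0.2555
  solve Keq expr → x = -1.0523e-05; check Q = 3.3220e-06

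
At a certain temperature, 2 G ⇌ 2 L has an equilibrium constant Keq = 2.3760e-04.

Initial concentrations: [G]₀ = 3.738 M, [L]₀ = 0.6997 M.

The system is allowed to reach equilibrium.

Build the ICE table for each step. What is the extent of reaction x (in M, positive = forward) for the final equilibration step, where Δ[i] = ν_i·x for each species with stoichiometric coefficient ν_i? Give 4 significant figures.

Q₀ = 0.03504 vs Keq = 2.3760e-04 ⇒ Q>K, reverse
Step 1:
                  G         L
  Initial     3.738    0.6997
  Change     0.6323   -0.6323
  Equil        4.37   0.06737
  solve Keq expr → x = -0.3162; check Q = 2.3760e-04

x = -0.3162 M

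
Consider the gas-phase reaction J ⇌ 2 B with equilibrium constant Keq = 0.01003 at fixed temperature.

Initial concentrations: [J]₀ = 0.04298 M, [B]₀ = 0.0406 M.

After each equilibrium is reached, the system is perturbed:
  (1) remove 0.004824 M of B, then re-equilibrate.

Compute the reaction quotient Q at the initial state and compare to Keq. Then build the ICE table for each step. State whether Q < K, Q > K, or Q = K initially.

Q₀ = 0.03835 vs Keq = 0.01003 ⇒ Q>K, reverse
Step 1:
                    J           B
  init        0.04298      0.0406
  Δ          0.008895    -0.01779
  eq          0.05187     0.02281
  solve Keq expr → x = -0.008895; check Q = 0.01003
Then remove 0.004824 M of B.
Step 2:
                    J           B
  init        0.05187     0.01799
  Δ         -0.002171    0.004342
  eq           0.0497     0.02233
  solve Keq expr → x = 0.002171; check Q = 0.01003

Q₀ = 0.03835; Q > K (proceeds reverse)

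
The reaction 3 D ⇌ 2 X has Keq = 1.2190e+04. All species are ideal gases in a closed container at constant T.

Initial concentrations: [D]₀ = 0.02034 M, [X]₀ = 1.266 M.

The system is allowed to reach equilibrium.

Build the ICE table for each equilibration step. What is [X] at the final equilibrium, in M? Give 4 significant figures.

[X]_eq = 1.246 M

Q₀ = 1.9046e+05 vs Keq = 1.2190e+04 ⇒ Q>K, reverse
Step 1:
                   D          X
  init       0.02034      1.266
  Δ          0.02997   -0.01998
  eq         0.05031      1.246
  solve Keq expr → x = -0.009991; check Q = 1.2190e+04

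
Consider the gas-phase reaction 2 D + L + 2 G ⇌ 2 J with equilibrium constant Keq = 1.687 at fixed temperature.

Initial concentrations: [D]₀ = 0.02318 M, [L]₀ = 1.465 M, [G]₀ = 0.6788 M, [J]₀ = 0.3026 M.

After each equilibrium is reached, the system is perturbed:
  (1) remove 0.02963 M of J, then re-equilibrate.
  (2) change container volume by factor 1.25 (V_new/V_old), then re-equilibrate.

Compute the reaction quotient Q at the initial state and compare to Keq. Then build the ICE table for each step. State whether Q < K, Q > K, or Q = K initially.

Q₀ = 252.5; Q > K (proceeds reverse)

Q₀ = 252.5 vs Keq = 1.687 ⇒ Q>K, reverse
Step 1:
                  D         L         G         J
  I         0.02318     1.465    0.6788    0.3026
  C          0.1197   0.05983    0.1197   -0.1197
  E          0.1428     1.525    0.7985    0.1829
  solve Keq expr → x = -0.05983; check Q = 1.687
Then remove 0.02963 M of J.
Step 2:
                  D         L         G         J
  I          0.1428     1.525    0.7985    0.1533
  C        -0.01177 -0.005884  -0.01177   0.01177
  E          0.1311     1.519    0.7867    0.1651
  solve Keq expr → x = 0.005884; check Q = 1.687
Then change container volume by factor 1.25 (V_new/V_old).
Step 3:
                  D         L         G         J
  I          0.1049     1.215    0.6294    0.1321
  C         0.01789  0.008943   0.01789  -0.01789
  E          0.1227     1.224    0.6472    0.1142
  solve Keq expr → x = -0.008943; check Q = 1.687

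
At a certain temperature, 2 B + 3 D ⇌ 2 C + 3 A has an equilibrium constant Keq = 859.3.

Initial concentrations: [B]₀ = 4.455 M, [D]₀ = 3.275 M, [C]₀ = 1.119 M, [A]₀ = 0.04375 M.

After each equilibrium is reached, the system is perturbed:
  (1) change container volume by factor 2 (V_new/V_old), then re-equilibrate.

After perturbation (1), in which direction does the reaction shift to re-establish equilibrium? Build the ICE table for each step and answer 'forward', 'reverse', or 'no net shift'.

Direction: no net shift

Q₀ = 1.5041e-07 vs Keq = 859.3 ⇒ Q<K, forward
Step 1:
                  B         D         C         A
  init        4.455     3.275     1.119   0.04375
  Δ          -1.946    -2.919     1.946     2.919
  eq          2.509    0.3561     3.065     2.963
  solve Keq expr → x = 0.973; check Q = 859.3
Then change container volume by factor 2 (V_new/V_old).
Step 2:
                  B         D         C         A
  init        1.255     0.178     1.532     1.481
  Δ               0         0         0         0
  eq          1.255     0.178     1.532     1.481
  solve Keq expr → x = 0; check Q = 859.3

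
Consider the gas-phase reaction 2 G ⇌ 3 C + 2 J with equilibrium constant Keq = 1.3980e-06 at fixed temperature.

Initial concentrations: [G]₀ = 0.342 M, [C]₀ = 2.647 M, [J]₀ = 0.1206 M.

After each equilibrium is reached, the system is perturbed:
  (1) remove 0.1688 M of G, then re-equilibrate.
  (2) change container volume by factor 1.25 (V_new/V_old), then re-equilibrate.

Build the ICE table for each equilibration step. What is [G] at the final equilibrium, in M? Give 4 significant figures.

Q₀ = 2.306 vs Keq = 1.3980e-06 ⇒ Q>K, reverse
Step 1:
                    G           C           J
  init          0.342       2.647      0.1206
  Δ            0.1205     -0.1807     -0.1205
  eq           0.4625       2.466  1.4117e-04
  solve Keq expr → x = -0.06023; check Q = 1.3980e-06
Then remove 0.1688 M of G.
Step 2:
                    G           C           J
  init         0.2937       2.466  1.4117e-04
  Δ        5.1509e-05 -7.7264e-05 -5.1509e-05
  eq           0.2937       2.466  8.9665e-05
  solve Keq expr → x = -2.5755e-05; check Q = 1.3980e-06
Then change container volume by factor 1.25 (V_new/V_old).
Step 3:
                    G           C           J
  init          0.235       1.973  7.1732e-05
  Δ       -2.8501e-05  4.2751e-05  2.8501e-05
  eq           0.2349       1.973  1.0023e-04
  solve Keq expr → x = 1.4250e-05; check Q = 1.3980e-06

[G]_eq = 0.2349 M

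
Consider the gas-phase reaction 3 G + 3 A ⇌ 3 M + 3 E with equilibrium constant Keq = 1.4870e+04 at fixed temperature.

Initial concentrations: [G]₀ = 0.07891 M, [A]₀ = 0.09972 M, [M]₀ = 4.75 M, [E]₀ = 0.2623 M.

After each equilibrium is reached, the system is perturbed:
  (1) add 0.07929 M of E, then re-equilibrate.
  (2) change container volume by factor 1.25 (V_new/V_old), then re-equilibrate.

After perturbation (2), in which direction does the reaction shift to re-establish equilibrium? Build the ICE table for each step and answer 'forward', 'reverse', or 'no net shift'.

Direction: no net shift

Q₀ = 3.9695e+06 vs Keq = 1.4870e+04 ⇒ Q>K, reverse
Step 1:
                   G          A          M          E
  I          0.07891    0.09972       4.75     0.2623
  C          0.09109    0.09109   -0.09109   -0.09109
  E             0.17     0.1908      4.659     0.1712
  solve Keq expr → x = -0.03036; check Q = 1.4870e+04
Then add 0.07929 M of E.
Step 2:
                   G          A          M          E
  I             0.17     0.1908      4.659     0.2505
  C          0.02568    0.02568   -0.02568   -0.02568
  E           0.1957     0.2165      4.633     0.2248
  solve Keq expr → x = -0.008558; check Q = 1.4870e+04
Then change container volume by factor 1.25 (V_new/V_old).
Step 3:
                   G          A          M          E
  I           0.1565     0.1732      3.707     0.1799
  C                0          0          0          0
  E           0.1565     0.1732      3.707     0.1799
  solve Keq expr → x = 0; check Q = 1.4870e+04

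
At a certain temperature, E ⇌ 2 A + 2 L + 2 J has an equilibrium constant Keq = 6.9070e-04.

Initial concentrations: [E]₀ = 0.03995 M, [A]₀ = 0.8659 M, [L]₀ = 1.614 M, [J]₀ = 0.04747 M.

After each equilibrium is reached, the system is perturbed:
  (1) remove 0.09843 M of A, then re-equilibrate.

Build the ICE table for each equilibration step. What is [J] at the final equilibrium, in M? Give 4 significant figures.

Q₀ = 0.1102 vs Keq = 6.9070e-04 ⇒ Q>K, reverse
Step 1:
                    E           A           L           J
  I           0.03995      0.8659       1.614     0.04747
  C           0.02122    -0.04245    -0.04245    -0.04245
  E           0.06117      0.8235       1.572    0.005023
  solve Keq expr → x = -0.02122; check Q = 6.9070e-04
Then remove 0.09843 M of A.
Step 2:
                    E           A           L           J
  I           0.06117       0.725       1.572    0.005023
  C       -3.2949e-04  6.5899e-04  6.5899e-04  6.5899e-04
  E           0.06084      0.7257       1.572    0.005682
  solve Keq expr → x = 3.2949e-04; check Q = 6.9070e-04

[J]_eq = 0.005682 M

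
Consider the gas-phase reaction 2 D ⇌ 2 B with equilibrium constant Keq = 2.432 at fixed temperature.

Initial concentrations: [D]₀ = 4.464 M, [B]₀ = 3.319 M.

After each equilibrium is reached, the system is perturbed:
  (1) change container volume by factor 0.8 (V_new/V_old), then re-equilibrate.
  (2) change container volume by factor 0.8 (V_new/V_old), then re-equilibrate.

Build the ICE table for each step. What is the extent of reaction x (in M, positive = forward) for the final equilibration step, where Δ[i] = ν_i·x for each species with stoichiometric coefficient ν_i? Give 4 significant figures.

Q₀ = 0.5528 vs Keq = 2.432 ⇒ Q<K, forward
Step 1:
                  D         B
  Initial     4.464     3.319
  Change     -1.423     1.423
  Equil       3.041     4.742
  solve Keq expr → x = 0.7116; check Q = 2.432
Then change container volume by factor 0.8 (V_new/V_old).
Step 2:
                  D         B
  Initial     3.801     5.928
  Change          0         0
  Equil       3.801     5.928
  solve Keq expr → x = 0; check Q = 2.432
Then change container volume by factor 0.8 (V_new/V_old).
Step 3:
                  D         B
  Initial     4.751      7.41
  Change          0         0
  Equil       4.751      7.41
  solve Keq expr → x = 0; check Q = 2.432

x = 0 M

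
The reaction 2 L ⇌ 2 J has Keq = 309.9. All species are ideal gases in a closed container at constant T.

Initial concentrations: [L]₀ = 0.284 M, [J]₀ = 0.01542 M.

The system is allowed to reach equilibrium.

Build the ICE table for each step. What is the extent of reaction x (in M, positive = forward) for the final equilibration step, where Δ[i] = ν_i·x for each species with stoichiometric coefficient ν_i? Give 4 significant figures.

Q₀ = 0.002948 vs Keq = 309.9 ⇒ Q<K, forward
Step 1:
                    L           J
  init          0.284     0.01542
  Δ           -0.2679      0.2679
  eq          0.01609      0.2833
  solve Keq expr → x = 0.134; check Q = 309.9

x = 0.134 M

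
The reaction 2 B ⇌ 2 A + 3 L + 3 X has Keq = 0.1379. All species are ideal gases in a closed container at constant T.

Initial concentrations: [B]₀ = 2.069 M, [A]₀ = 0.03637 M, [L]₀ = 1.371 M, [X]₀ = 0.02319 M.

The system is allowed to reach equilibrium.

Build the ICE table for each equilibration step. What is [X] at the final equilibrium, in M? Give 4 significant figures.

[X]_eq = 0.6316 M

Q₀ = 9.9307e-09 vs Keq = 0.1379 ⇒ Q<K, forward
Step 1:
                   B          A          L          X
  init         2.069    0.03637      1.371    0.02319
  Δ          -0.4056     0.4056     0.6084     0.6084
  eq           1.663     0.4419      1.979     0.6316
  solve Keq expr → x = 0.2028; check Q = 0.1379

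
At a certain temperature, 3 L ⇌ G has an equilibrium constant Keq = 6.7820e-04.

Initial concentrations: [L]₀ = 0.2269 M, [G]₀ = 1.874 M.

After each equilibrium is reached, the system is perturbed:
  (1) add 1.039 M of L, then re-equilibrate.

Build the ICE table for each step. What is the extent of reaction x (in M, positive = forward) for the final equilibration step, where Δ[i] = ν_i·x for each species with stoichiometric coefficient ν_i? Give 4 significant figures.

x = 0.06139 M

Q₀ = 160.4 vs Keq = 6.7820e-04 ⇒ Q>K, reverse
Step 1:
                  L         G
  I          0.2269     1.874
  C           5.282    -1.761
  E           5.509    0.1134
  solve Keq expr → x = -1.761; check Q = 6.7820e-04
Then add 1.039 M of L.
Step 2:
                  L         G
  I           6.548    0.1134
  C         -0.1842   0.06139
  E           6.364    0.1748
  solve Keq expr → x = 0.06139; check Q = 6.7820e-04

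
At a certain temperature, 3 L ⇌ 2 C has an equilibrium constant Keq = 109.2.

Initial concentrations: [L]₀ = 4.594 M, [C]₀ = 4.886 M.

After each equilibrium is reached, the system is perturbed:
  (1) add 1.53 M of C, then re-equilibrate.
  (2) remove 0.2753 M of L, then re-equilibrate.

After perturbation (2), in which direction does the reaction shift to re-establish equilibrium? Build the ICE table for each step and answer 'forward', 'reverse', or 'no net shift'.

Q₀ = 0.2462 vs Keq = 109.2 ⇒ Q<K, forward
Step 1:
                    L           C
  I             4.594       4.886
  C            -3.798       2.532
  E            0.7958       7.418
  solve Keq expr → x = 1.266; check Q = 109.2
Then add 1.53 M of C.
Step 2:
                    L           C
  I            0.7958       8.948
  C            0.1014    -0.06761
  E            0.8972       8.881
  solve Keq expr → x = -0.03381; check Q = 109.2
Then remove 0.2753 M of L.
Step 3:
                    L           C
  I            0.6219       8.881
  C            0.2634     -0.1756
  E            0.8853       8.705
  solve Keq expr → x = -0.08781; check Q = 109.2

Direction: reverse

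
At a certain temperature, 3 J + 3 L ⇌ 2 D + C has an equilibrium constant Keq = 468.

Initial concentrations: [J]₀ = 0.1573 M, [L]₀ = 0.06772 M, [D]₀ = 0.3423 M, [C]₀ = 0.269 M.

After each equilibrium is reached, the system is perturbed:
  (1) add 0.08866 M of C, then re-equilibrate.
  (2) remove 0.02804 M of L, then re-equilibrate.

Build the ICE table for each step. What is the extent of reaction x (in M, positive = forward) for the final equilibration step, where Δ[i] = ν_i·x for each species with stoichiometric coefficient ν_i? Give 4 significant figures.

Q₀ = 2.6075e+04 vs Keq = 468 ⇒ Q>K, reverse
Step 1:
                   J          L          D          C
  init        0.1573    0.06772     0.3423      0.269
  Δ           0.0801     0.0801    -0.0534    -0.0267
  eq          0.2374     0.1478     0.2889     0.2423
  solve Keq expr → x = -0.0267; check Q = 468
Then add 0.08866 M of C.
Step 2:
                   J          L          D          C
  init        0.2374     0.1478     0.2889      0.331
  Δ          0.00824    0.00824  -0.005493  -0.002747
  eq          0.2456     0.1561     0.2834     0.3282
  solve Keq expr → x = -0.002747; check Q = 468
Then remove 0.02804 M of L.
Step 3:
                   J          L          D          C
  init        0.2456      0.128     0.2834     0.3282
  Δ          0.01492    0.01492  -0.009944  -0.004972
  eq          0.2606     0.1429     0.2735     0.3232
  solve Keq expr → x = -0.004972; check Q = 468

x = -0.004972 M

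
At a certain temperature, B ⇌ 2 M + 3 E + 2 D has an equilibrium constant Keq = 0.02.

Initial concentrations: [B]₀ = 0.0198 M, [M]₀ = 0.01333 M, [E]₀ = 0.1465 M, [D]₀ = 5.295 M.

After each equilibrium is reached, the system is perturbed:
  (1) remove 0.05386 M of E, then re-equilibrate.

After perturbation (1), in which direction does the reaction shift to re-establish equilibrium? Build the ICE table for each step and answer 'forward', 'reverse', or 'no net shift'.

Q₀ = 7.9112e-04 vs Keq = 0.02 ⇒ Q<K, forward
Step 1:
                    B           M           E           D
  I            0.0198     0.01333      0.1465       5.295
  C          -0.01046     0.02093     0.03139     0.02093
  E          0.009336     0.03426      0.1779       5.316
  solve Keq expr → x = 0.01046; check Q = 0.02
Then remove 0.05386 M of E.
Step 2:
                    B           M           E           D
  I          0.009336     0.03426       0.124       5.316
  C         -0.003482    0.006963     0.01044    0.006963
  E          0.005854     0.04122      0.1345       5.323
  solve Keq expr → x = 0.003482; check Q = 0.02

Direction: forward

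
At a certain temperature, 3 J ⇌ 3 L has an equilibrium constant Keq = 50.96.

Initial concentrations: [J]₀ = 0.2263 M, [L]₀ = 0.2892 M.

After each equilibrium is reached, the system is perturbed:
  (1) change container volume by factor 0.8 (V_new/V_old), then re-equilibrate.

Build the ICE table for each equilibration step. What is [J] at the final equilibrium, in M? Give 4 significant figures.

[J]_eq = 0.1369 M

Q₀ = 2.087 vs Keq = 50.96 ⇒ Q<K, forward
Step 1:
                   J          L
  init        0.2263     0.2892
  Δ          -0.1168     0.1168
  eq          0.1095      0.406
  solve Keq expr → x = 0.03893; check Q = 50.96
Then change container volume by factor 0.8 (V_new/V_old).
Step 2:
                   J          L
  init        0.1369     0.5075
  Δ                0          0
  eq          0.1369     0.5075
  solve Keq expr → x = 0; check Q = 50.96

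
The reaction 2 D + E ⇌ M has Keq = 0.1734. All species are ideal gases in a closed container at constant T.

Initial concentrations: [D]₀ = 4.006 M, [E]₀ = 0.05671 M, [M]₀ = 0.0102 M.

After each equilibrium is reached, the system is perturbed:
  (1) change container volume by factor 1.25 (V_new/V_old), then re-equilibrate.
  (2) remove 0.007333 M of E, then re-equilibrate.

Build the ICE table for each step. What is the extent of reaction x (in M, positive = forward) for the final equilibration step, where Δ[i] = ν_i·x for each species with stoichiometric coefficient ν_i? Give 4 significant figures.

Q₀ = 0.01121 vs Keq = 0.1734 ⇒ Q<K, forward
Step 1:
                   D          E          M
  init         4.006    0.05671     0.0102
  Δ         -0.07702   -0.03851    0.03851
  eq           3.929     0.0182    0.04871
  solve Keq expr → x = 0.03851; check Q = 0.1734
Then change container volume by factor 1.25 (V_new/V_old).
Step 2:
                   D          E          M
  init         3.143    0.01456    0.03897
  Δ          0.01018    0.00509   -0.00509
  eq           3.153    0.01965    0.03388
  solve Keq expr → x = -0.00509; check Q = 0.1734
Then remove 0.007333 M of E.
Step 3:
                   D          E          M
  init         3.153    0.01232    0.03388
  Δ         0.009158   0.004579  -0.004579
  eq           3.163    0.01689     0.0293
  solve Keq expr → x = -0.004579; check Q = 0.1734

x = -0.004579 M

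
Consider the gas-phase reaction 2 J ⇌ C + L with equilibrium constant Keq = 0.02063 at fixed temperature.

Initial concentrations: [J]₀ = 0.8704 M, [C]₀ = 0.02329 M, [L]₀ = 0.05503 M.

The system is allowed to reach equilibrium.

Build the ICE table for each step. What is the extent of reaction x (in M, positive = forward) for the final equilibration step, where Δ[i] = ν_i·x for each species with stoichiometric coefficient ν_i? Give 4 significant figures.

x = 0.06762 M

Q₀ = 0.001692 vs Keq = 0.02063 ⇒ Q<K, forward
Step 1:
                  J         C         L
  I          0.8704   0.02329   0.05503
  C         -0.1352   0.06762   0.06762
  E          0.7352   0.09091    0.1226
  solve Keq expr → x = 0.06762; check Q = 0.02063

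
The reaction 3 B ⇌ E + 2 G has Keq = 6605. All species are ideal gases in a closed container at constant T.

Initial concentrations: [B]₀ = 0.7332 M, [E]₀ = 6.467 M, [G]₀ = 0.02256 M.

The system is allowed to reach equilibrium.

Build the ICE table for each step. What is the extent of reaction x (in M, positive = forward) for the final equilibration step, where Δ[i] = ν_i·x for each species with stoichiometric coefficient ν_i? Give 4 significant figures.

x = 0.2241 M

Q₀ = 0.008351 vs Keq = 6605 ⇒ Q<K, forward
Step 1:
                  B         E         G
  init       0.7332     6.467   0.02256
  Δ         -0.6724    0.2241    0.4483
  eq        0.06078     6.691    0.4708
  solve Keq expr → x = 0.2241; check Q = 6605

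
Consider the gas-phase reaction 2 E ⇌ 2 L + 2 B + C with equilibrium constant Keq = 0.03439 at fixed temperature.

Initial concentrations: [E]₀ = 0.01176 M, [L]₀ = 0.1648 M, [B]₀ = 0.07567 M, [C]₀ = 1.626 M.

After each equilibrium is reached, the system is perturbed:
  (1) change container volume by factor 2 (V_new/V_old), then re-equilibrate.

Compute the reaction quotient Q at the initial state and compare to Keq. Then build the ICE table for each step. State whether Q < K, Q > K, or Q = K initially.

Q₀ = 1.828; Q > K (proceeds reverse)

Q₀ = 1.828 vs Keq = 0.03439 ⇒ Q>K, reverse
Step 1:
                   E          L          B          C
  Initial    0.01176     0.1648    0.07567      1.626
  Change     0.03017   -0.03017   -0.03017   -0.01508
  Equil      0.04193     0.1346     0.0455      1.611
  solve Keq expr → x = -0.01508; check Q = 0.03439
Then change container volume by factor 2 (V_new/V_old).
Step 2:
                   E          L          B          C
  Initial    0.02096    0.06732    0.02275     0.8055
  Change   -0.009134   0.009134   0.009134   0.004567
  Equil      0.01183    0.07645    0.03188       0.81
  solve Keq expr → x = 0.004567; check Q = 0.03439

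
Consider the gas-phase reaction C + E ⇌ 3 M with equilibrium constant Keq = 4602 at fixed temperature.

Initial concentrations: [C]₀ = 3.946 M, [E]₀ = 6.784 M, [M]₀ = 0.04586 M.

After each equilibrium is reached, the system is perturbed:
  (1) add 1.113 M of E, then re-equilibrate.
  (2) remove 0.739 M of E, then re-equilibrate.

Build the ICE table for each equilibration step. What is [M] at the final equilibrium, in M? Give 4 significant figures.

Q₀ = 3.6030e-06 vs Keq = 4602 ⇒ Q<K, forward
Step 1:
                   C          E          M
  Initial      3.946      6.784    0.04586
  Change      -3.833     -3.833       11.5
  Equil       0.1133      2.951      11.54
  solve Keq expr → x = 3.833; check Q = 4602
Then add 1.113 M of E.
Step 2:
                   C          E          M
  Initial     0.1133      4.064      11.54
  Change    -0.02858   -0.02858    0.08573
  Equil      0.08469      4.036      11.63
  solve Keq expr → x = 0.02858; check Q = 4602
Then remove 0.739 M of E.
Step 3:
                   C          E          M
  Initial    0.08469      3.297      11.63
  Change     0.01709    0.01709   -0.05128
  Equil       0.1018      3.314      11.58
  solve Keq expr → x = -0.01709; check Q = 4602

[M]_eq = 11.58 M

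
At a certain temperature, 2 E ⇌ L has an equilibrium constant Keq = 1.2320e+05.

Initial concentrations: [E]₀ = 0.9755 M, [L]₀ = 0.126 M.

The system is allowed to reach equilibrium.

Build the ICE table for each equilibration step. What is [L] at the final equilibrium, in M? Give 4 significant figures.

Q₀ = 0.1324 vs Keq = 1.2320e+05 ⇒ Q<K, forward
Step 1:
                  E         L
  Initial    0.9755     0.126
  Change    -0.9733    0.4866
  Equil     0.00223    0.6126
  solve Keq expr → x = 0.4866; check Q = 1.2320e+05

[L]_eq = 0.6126 M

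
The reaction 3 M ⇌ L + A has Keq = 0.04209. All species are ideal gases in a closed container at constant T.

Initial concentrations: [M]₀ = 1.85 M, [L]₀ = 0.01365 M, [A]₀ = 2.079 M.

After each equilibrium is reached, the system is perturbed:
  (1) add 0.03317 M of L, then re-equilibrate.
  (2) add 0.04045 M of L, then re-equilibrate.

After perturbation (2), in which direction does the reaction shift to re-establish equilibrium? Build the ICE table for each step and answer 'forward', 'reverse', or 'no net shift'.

Direction: reverse

Q₀ = 0.004482 vs Keq = 0.04209 ⇒ Q<K, forward
Step 1:
                   M          L          A
  init          1.85    0.01365      2.079
  Δ          -0.2154    0.07181    0.07181
  eq           1.635    0.08546      2.151
  solve Keq expr → x = 0.07181; check Q = 0.04209
Then add 0.03317 M of L.
Step 2:
                   M          L          A
  init         1.635     0.1186      2.151
  Δ          0.06484   -0.02161   -0.02161
  eq           1.699    0.09702      2.129
  solve Keq expr → x = -0.02161; check Q = 0.04209
Then add 0.04045 M of L.
Step 3:
                   M          L          A
  init         1.699     0.1375      2.129
  Δ          0.07633   -0.02544   -0.02544
  eq           1.776      0.112      2.104
  solve Keq expr → x = -0.02544; check Q = 0.04209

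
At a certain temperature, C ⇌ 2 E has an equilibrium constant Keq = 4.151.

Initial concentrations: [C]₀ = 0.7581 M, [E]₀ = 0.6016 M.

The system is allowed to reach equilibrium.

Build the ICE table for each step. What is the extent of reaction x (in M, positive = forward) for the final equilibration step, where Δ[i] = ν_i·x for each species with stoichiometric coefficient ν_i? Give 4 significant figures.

Q₀ = 0.4774 vs Keq = 4.151 ⇒ Q<K, forward
Step 1:
                  C         E
  init       0.7581    0.6016
  Δ           -0.35       0.7
  eq         0.4081     1.302
  solve Keq expr → x = 0.35; check Q = 4.151

x = 0.35 M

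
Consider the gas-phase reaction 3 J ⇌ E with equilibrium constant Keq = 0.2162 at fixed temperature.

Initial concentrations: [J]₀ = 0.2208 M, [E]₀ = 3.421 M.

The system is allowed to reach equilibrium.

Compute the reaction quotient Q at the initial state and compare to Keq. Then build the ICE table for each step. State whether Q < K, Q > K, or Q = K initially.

Q₀ = 317.8; Q > K (proceeds reverse)

Q₀ = 317.8 vs Keq = 0.2162 ⇒ Q>K, reverse
Step 1:
                   J          E
  init        0.2208      3.421
  Δ            2.105    -0.7016
  eq           2.326      2.719
  solve Keq expr → x = -0.7016; check Q = 0.2162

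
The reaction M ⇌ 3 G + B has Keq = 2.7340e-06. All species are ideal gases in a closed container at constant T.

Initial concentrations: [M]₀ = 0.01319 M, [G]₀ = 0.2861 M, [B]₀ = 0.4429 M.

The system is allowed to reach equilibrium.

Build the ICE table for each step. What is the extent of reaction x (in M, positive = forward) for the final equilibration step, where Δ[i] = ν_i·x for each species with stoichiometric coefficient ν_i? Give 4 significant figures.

Q₀ = 0.7863 vs Keq = 2.7340e-06 ⇒ Q>K, reverse
Step 1:
                  M         G         B
  init      0.01319    0.2861    0.4429
  Δ         0.09224   -0.2767  -0.09224
  eq         0.1054  0.009368    0.3507
  solve Keq expr → x = -0.09224; check Q = 2.7340e-06

x = -0.09224 M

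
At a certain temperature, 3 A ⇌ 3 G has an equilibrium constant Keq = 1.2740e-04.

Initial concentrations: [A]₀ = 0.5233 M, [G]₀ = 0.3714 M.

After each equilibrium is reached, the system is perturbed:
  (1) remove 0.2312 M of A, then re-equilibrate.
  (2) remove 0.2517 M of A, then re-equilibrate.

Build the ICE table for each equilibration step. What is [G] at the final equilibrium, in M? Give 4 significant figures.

[G]_eq = 0.01973 M

Q₀ = 0.3575 vs Keq = 1.2740e-04 ⇒ Q>K, reverse
Step 1:
                  A         G
  init       0.5233    0.3714
  Δ          0.3285   -0.3285
  eq         0.8518   0.04286
  solve Keq expr → x = -0.1095; check Q = 1.2740e-04
Then remove 0.2312 M of A.
Step 2:
                  A         G
  init       0.6206   0.04286
  Δ         0.01108  -0.01108
  eq         0.6317   0.03179
  solve Keq expr → x = -0.003692; check Q = 1.2740e-04
Then remove 0.2517 M of A.
Step 3:
                  A         G
  init         0.38   0.03179
  Δ         0.01206  -0.01206
  eq         0.3921   0.01973
  solve Keq expr → x = -0.004019; check Q = 1.2740e-04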